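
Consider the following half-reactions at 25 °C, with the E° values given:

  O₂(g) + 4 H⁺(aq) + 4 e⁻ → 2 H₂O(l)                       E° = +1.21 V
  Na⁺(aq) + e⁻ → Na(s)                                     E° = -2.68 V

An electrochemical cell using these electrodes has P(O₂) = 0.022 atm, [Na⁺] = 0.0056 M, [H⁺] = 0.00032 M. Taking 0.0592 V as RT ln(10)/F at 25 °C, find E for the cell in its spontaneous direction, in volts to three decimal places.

+3.792 V

O₂/H₂O is the cathode (higher E°), Na⁺/Na the anode: E°cell = +1.21 − (-2.68) = +3.89 V, n = 4.
Overall: O₂(g) + 4 H⁺(aq) + 4 Na(s) → 2 H₂O(l) + 4 Na⁺(aq)
Q = [Na⁺]^4 / (P(O₂)·[H⁺]^4); log Q = 6.630.
E = E° − (0.0592/n) log Q = +3.89 − (0.0592/4)(6.630) = +3.792 V.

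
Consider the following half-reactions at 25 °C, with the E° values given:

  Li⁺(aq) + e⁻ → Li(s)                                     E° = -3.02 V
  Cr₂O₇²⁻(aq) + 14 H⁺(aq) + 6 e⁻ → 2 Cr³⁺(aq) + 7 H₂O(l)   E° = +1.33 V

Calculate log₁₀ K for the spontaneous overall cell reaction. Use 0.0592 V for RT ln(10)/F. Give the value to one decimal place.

440.9

Cathode: Cr₂O₇²⁻/Cr³⁺; anode: Li⁺/Li. E°cell = +4.35 V, n = 6.
log K = nE°cell / 0.0592 = (6)(+4.35) / 0.0592 = 440.9.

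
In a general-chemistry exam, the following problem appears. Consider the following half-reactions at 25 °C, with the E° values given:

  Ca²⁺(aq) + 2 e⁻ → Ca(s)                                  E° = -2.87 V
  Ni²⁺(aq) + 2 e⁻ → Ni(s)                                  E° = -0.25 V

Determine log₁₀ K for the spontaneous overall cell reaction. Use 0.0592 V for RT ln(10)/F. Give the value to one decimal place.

Cathode: Ni²⁺/Ni; anode: Ca²⁺/Ca. E°cell = +2.62 V, n = 2.
log K = nE°cell / 0.0592 = (2)(+2.62) / 0.0592 = 88.5.

88.5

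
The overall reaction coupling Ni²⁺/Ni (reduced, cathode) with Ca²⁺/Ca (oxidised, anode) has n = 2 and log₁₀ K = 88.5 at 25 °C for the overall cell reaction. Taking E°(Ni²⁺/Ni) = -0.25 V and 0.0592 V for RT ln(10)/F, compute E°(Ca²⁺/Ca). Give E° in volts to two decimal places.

E°cell = (0.0592/n)·log K = (0.0592/2)(88.5) = +2.620 V.
Since Ni²⁺/Ni is the cathode and Ca²⁺/Ca the anode, E°cell = E°(Ni²⁺/Ni) − E°(Ca²⁺/Ca).
So E°(Ca²⁺/Ca) = E°(Ni²⁺/Ni) − E°cell = (-0.25) − (+2.620) = -2.87 V.

-2.87 V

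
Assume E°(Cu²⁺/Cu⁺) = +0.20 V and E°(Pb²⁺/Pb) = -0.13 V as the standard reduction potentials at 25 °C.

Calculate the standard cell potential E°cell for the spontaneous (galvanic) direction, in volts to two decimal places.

The Cu²⁺/Cu⁺ couple has the higher reduction potential, so it is the cathode; Pb²⁺/Pb is oxidised at the anode.
E°cell = E°(cathode) − E°(anode) = (+0.20) − (-0.13) = +0.33 V.
Since E°cell > 0, the reaction is spontaneous under standard conditions.

+0.33 V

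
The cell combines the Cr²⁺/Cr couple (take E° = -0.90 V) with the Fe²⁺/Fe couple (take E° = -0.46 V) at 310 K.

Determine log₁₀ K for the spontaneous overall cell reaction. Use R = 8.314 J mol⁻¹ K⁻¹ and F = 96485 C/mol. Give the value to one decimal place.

14.3

Cathode: Fe²⁺/Fe; anode: Cr²⁺/Cr. E°cell = (-0.46) − (-0.90) = +0.44 V, with n = 2.
ΔG° = −nFE° = −RT ln K, so ln K = nFE°/(RT) = (2)(96485)(+0.44) / ((8.314)(310)) = 32.944.
log₁₀ K = 32.944 / ln 10 = 14.3.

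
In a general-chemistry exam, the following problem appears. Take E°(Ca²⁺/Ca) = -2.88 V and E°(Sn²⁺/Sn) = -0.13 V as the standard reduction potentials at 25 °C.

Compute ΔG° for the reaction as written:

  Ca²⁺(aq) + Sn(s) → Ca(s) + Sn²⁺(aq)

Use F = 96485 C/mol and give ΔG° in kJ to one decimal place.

As written, Ca²⁺/Ca is reduced (cathode) and Sn²⁺/Sn is oxidised (anode), so E°cell = (-2.88) − (-0.13) = -2.75 V.
Balancing electrons gives n = 2.
ΔG° = −nFE° = −(2)(96485)(-2.75) = 530,668 J = +530.7 kJ.

+530.7 kJ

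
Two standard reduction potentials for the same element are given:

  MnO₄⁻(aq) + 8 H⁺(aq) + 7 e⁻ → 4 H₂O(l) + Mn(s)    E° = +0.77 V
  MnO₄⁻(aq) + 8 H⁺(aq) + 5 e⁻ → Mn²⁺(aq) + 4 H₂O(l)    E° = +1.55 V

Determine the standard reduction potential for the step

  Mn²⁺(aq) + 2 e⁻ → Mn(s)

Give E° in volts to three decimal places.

Sequential free energies add, so n₃E°₃ = n₁E°₁ + n₂E°₂.
With n₃ = 7, and the known step contributing 5×(+1.55) V, the unknown satisfies 2·E° = 7×(+0.77) − 5×(+1.55) = -2.360.
E° = -2.360 / 2 = -1.180 V.

-1.180 V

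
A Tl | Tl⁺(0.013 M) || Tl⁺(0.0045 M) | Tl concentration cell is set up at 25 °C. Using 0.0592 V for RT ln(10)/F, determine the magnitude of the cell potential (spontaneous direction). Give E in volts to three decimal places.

+0.027 V

For a concentration cell E°cell = 0. The 0.013 M side is the cathode (reduction is favoured where [Tl⁺] is higher).
With n = 1, E = −(0.0592/1) log([Tl⁺]ₐₙ/[Tl⁺]꜀ₐₜ) = −(0.0592/1) log(0.0045/0.013) = −(0.0592/1)(-0.461) = +0.027 V.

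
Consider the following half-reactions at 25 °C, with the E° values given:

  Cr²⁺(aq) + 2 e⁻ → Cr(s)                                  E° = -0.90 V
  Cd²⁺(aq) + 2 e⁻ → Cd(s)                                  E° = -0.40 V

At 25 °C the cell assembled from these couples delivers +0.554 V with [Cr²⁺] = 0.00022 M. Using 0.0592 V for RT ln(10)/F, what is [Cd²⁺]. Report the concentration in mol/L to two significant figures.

Cd²⁺/Cd is the cathode, Cr²⁺/Cr the anode: E°cell = +0.50 V, n = 2.
Overall reaction: Cd²⁺(aq) + Cr(s) → Cd(s) + Cr²⁺(aq); Q = [Cr²⁺]^1/[Cd²⁺]^1.
From E = E° − (0.0592/n) log Q: log Q = (E° − E)·n/0.0592 = (+0.50 − (+0.554))·2/0.0592 = -1.8243.
So 1·log[Cd²⁺] = 1·log(0.00022) − log Q = -3.6576 − (-1.8243) = -1.8333; [Cd²⁺] = 10^(-1.8333) ≈ 0.015 M.

0.015 M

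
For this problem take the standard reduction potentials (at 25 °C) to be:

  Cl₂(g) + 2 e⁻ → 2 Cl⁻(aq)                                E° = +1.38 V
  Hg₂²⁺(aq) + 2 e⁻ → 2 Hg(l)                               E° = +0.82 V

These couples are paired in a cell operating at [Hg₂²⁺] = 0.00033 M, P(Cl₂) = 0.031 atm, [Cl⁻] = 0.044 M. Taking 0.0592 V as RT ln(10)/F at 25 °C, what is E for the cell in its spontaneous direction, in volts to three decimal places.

+0.699 V

Cl₂/Cl⁻ is the cathode (higher E°), Hg₂²⁺/Hg the anode: E°cell = +1.38 − (+0.82) = +0.56 V, n = 2.
Overall: Cl₂(g) + 2 Hg(l) → 2 Cl⁻(aq) + Hg₂²⁺(aq)
Q = [Cl⁻]^2·[Hg₂²⁺] / (P(Cl₂)); log Q = -4.686.
E = E° − (0.0592/n) log Q = +0.56 − (0.0592/2)(-4.686) = +0.699 V.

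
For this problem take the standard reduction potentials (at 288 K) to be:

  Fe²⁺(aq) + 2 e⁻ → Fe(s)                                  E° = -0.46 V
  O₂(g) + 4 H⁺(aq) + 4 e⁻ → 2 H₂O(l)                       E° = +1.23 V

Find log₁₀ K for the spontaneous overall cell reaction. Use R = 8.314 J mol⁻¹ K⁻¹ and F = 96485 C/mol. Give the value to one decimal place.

118.3

Cathode: O₂/H₂O; anode: Fe²⁺/Fe. E°cell = (+1.23) − (-0.46) = +1.69 V, with n = 4.
ΔG° = −nFE° = −RT ln K, so ln K = nFE°/(RT) = (4)(96485)(+1.69) / ((8.314)(288)) = 272.398.
log₁₀ K = 272.398 / ln 10 = 118.3.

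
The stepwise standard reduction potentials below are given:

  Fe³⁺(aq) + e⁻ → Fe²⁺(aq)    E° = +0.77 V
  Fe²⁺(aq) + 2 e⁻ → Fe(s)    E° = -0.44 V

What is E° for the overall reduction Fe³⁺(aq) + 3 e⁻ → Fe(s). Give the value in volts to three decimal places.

Since ΔG° = −nFE° is additive over sequential reductions, n₃E°₃ = n₁E°₁ + n₂E°₂.
E°₃ = (1×+0.77 + 2×-0.44) / 3 = (-0.110) / 3 = -0.037 V.

-0.037 V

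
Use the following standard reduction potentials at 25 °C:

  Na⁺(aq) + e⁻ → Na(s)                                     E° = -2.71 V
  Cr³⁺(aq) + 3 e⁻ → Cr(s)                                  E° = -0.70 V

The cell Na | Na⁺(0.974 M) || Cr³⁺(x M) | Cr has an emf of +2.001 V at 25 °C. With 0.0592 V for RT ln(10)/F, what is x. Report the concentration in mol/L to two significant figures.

Cr³⁺/Cr is the cathode, Na⁺/Na the anode: E°cell = +2.01 V, n = 3.
Overall reaction: Cr³⁺(aq) + 3 Na(s) → Cr(s) + 3 Na⁺(aq); Q = [Na⁺]^3/[Cr³⁺]^1.
From E = E° − (0.0592/n) log Q: log Q = (E° − E)·n/0.0592 = (+2.01 − (+2.001))·3/0.0592 = 0.4561.
So 1·log[Cr³⁺] = 3·log(0.974) − log Q = -0.0343 − (0.4561) = -0.4904; [Cr³⁺] = 10^(-0.4904) ≈ 0.32 M.

0.32 M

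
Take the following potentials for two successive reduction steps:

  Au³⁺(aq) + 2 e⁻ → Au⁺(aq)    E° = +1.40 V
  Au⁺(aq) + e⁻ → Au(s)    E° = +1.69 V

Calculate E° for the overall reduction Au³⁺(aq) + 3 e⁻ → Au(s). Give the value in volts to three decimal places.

Standard free energies of sequential steps add: ΔG°₃ = ΔG°₁ + ΔG°₂, so n₃E°₃ = n₁E°₁ + n₂E°₂.
E°₃ = (2×+1.40 + 1×+1.69) / 3 = (+4.490) / 3 = +1.497 V.

+1.497 V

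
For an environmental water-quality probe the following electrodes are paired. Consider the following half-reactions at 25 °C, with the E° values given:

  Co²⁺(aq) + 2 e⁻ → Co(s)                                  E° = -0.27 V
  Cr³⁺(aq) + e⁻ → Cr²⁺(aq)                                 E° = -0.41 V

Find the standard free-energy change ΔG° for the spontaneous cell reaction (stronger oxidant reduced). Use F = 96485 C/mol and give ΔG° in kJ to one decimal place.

Co²⁺/Co (E° = -0.27 V) is the cathode; Cr³⁺/Cr²⁺ (E° = -0.41 V) is the anode, so E°cell = +0.14 V.
Balancing electrons gives n = 2 (lcm of 2 and 1).
ΔG° = −nFE° = −(2)(96485)(+0.14) = -27,016 J = -27.0 kJ.

-27.0 kJ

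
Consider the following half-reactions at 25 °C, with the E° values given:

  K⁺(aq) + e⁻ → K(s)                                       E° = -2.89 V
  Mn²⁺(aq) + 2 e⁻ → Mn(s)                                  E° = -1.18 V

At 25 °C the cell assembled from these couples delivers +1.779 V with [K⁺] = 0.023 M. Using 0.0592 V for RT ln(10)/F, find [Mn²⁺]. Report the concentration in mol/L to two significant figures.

0.11 M

Mn²⁺/Mn is the cathode, K⁺/K the anode: E°cell = +1.71 V, n = 2.
Overall reaction: Mn²⁺(aq) + 2 K(s) → Mn(s) + 2 K⁺(aq); Q = [K⁺]^2/[Mn²⁺]^1.
From E = E° − (0.0592/n) log Q: log Q = (E° − E)·n/0.0592 = (+1.71 − (+1.779))·2/0.0592 = -2.3311.
So 1·log[Mn²⁺] = 2·log(0.023) − log Q = -3.2765 − (-2.3311) = -0.9454; [Mn²⁺] = 10^(-0.9454) ≈ 0.11 M.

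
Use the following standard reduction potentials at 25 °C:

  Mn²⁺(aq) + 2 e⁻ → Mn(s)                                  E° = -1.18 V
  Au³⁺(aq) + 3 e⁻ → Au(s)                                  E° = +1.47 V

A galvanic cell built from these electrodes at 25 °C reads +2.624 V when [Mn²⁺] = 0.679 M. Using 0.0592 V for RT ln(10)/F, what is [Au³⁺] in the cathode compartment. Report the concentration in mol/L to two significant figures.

0.027 M

Au³⁺/Au is the cathode, Mn²⁺/Mn the anode: E°cell = +2.65 V, n = 6.
Overall reaction: 2 Au³⁺(aq) + 3 Mn(s) → 2 Au(s) + 3 Mn²⁺(aq); Q = [Mn²⁺]^3/[Au³⁺]^2.
From E = E° − (0.0592/n) log Q: log Q = (E° − E)·n/0.0592 = (+2.65 − (+2.624))·6/0.0592 = 2.6351.
So 2·log[Au³⁺] = 3·log(0.679) − log Q = -0.5044 − (2.6351) = -3.1395; log[Au³⁺] = -3.1395 / 2 = -1.5697; [Au³⁺] = 10^(-1.5697) ≈ 0.027 M.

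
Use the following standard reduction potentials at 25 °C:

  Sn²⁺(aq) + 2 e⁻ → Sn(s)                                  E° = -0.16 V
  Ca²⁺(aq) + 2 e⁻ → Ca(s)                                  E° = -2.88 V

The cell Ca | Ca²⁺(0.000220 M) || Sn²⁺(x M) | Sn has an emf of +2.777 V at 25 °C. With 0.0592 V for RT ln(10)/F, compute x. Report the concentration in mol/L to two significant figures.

0.019 M

Sn²⁺/Sn is the cathode, Ca²⁺/Ca the anode: E°cell = +2.72 V, n = 2.
Overall reaction: Sn²⁺(aq) + Ca(s) → Sn(s) + Ca²⁺(aq); Q = [Ca²⁺]^1/[Sn²⁺]^1.
From E = E° − (0.0592/n) log Q: log Q = (E° − E)·n/0.0592 = (+2.72 − (+2.777))·2/0.0592 = -1.9257.
So 1·log[Sn²⁺] = 1·log(0.00022) − log Q = -3.6576 − (-1.9257) = -1.7319; [Sn²⁺] = 10^(-1.7319) ≈ 0.019 M.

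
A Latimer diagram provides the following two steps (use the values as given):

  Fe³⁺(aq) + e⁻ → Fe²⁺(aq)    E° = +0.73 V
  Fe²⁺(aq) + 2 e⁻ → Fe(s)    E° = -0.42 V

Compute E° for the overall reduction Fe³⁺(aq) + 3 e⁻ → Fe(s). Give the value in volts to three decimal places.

-0.037 V

Standard free energies of sequential steps add: ΔG°₃ = ΔG°₁ + ΔG°₂, so n₃E°₃ = n₁E°₁ + n₂E°₂.
E°₃ = (1×+0.73 + 2×-0.42) / 3 = (-0.110) / 3 = -0.037 V.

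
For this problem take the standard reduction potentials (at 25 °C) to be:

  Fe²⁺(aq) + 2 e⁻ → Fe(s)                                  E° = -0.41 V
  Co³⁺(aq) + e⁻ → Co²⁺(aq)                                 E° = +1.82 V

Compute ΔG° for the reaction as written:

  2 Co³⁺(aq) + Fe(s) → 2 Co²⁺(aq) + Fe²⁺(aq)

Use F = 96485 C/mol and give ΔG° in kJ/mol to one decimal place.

-430.3 kJ/mol

As written, Co³⁺/Co²⁺ is reduced (cathode) and Fe²⁺/Fe is oxidised (anode), so E°cell = (+1.82) − (-0.41) = +2.23 V.
Balancing electrons gives n = 2.
ΔG° = −nFE° = −(2)(96485)(+2.23) = -430,323 J = -430.3 kJ/mol.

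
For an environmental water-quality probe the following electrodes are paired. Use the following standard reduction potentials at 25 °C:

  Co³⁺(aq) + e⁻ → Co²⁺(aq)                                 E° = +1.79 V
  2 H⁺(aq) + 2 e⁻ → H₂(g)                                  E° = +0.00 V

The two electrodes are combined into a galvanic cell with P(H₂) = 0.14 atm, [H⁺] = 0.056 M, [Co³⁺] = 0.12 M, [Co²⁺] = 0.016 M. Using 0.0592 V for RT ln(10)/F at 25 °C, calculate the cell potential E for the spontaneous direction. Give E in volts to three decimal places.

Co³⁺/Co²⁺ is the cathode (higher E°), H⁺/H₂ the anode: E°cell = +1.79 − (+0.00) = +1.79 V, n = 2.
Overall: 2 Co³⁺(aq) + H₂(g) → 2 Co²⁺(aq) + 2 H⁺(aq)
Q = [Co²⁺]^2·[H⁺]^2 / ([Co³⁺]^2·P(H₂)); log Q = -3.400.
E = E° − (0.0592/n) log Q = +1.79 − (0.0592/2)(-3.400) = +1.891 V.

+1.891 V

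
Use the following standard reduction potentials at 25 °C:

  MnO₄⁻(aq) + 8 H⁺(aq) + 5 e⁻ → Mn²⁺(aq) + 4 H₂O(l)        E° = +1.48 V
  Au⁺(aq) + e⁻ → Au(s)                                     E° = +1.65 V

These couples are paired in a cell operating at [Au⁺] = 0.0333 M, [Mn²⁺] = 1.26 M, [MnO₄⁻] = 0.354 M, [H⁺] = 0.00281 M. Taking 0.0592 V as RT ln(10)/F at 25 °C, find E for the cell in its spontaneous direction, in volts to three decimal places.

Au⁺/Au is the cathode (higher E°), MnO₄⁻/Mn²⁺ the anode: E°cell = +1.65 − (+1.48) = +0.17 V, n = 5.
Overall: 5 Au⁺(aq) + Mn²⁺(aq) + 4 H₂O(l) → 5 Au(s) + MnO₄⁻(aq) + 8 H⁺(aq)
Q = [MnO₄⁻]·[H⁺]^8 / ([Au⁺]^5·[Mn²⁺]); log Q = -13.574.
E = E° − (0.0592/n) log Q = +0.17 − (0.0592/5)(-13.574) = +0.331 V.

+0.331 V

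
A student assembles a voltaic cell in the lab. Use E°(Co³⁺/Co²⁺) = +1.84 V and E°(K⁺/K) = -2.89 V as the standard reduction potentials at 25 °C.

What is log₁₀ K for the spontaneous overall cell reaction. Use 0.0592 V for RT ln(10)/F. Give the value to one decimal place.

Cathode: Co³⁺/Co²⁺; anode: K⁺/K. E°cell = +4.73 V, n = 1.
log K = nE°cell / 0.0592 = (1)(+4.73) / 0.0592 = 79.9.

79.9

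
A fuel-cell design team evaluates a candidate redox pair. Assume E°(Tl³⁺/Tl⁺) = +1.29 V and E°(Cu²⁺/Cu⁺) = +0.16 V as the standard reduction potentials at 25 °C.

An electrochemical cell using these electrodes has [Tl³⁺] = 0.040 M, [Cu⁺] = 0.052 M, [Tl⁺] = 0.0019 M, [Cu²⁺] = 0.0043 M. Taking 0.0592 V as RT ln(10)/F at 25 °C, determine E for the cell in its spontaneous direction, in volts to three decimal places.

Tl³⁺/Tl⁺ is the cathode (higher E°), Cu²⁺/Cu⁺ the anode: E°cell = +1.29 − (+0.16) = +1.13 V, n = 2.
Overall: Tl³⁺(aq) + 2 Cu⁺(aq) → Tl⁺(aq) + 2 Cu²⁺(aq)
Q = [Tl⁺]·[Cu²⁺]^2 / ([Tl³⁺]·[Cu⁺]^2); log Q = -3.488.
E = E° − (0.0592/n) log Q = +1.13 − (0.0592/2)(-3.488) = +1.233 V.

+1.233 V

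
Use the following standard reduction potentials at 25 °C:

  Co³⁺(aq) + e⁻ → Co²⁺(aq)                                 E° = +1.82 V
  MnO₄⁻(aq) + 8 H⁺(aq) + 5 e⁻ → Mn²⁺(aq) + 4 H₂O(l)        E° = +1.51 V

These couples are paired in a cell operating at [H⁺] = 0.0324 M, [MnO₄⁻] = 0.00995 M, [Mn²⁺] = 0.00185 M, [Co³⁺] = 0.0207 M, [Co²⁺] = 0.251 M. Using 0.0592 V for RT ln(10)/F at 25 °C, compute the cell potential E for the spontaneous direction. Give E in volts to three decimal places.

+0.378 V

Co³⁺/Co²⁺ is the cathode (higher E°), MnO₄⁻/Mn²⁺ the anode: E°cell = +1.82 − (+1.51) = +0.31 V, n = 5.
Overall: 5 Co³⁺(aq) + Mn²⁺(aq) + 4 H₂O(l) → 5 Co²⁺(aq) + MnO₄⁻(aq) + 8 H⁺(aq)
Q = [Co²⁺]^5·[MnO₄⁻]·[H⁺]^8 / ([Co³⁺]^5·[Mn²⁺]); log Q = -5.766.
E = E° − (0.0592/n) log Q = +0.31 − (0.0592/5)(-5.766) = +0.378 V.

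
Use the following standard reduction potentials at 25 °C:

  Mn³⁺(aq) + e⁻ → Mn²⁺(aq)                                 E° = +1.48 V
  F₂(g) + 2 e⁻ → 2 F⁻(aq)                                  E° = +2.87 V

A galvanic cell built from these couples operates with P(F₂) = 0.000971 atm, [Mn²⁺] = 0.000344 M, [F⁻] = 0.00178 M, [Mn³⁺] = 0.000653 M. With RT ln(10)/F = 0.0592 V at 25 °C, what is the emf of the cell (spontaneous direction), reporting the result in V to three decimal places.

F₂/F⁻ is the cathode (higher E°), Mn³⁺/Mn²⁺ the anode: E°cell = +2.87 − (+1.48) = +1.39 V, n = 2.
Overall: F₂(g) + 2 Mn²⁺(aq) → 2 F⁻(aq) + 2 Mn³⁺(aq)
Q = [F⁻]^2·[Mn³⁺]^2 / (P(F₂)·[Mn²⁺]^2); log Q = -1.930.
E = E° − (0.0592/n) log Q = +1.39 − (0.0592/2)(-1.930) = +1.447 V.

+1.447 V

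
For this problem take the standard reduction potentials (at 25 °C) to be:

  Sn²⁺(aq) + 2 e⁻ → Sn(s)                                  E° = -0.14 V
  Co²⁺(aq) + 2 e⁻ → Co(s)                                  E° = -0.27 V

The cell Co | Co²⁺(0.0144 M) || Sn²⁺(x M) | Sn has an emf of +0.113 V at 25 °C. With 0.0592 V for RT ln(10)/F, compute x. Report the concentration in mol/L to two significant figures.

0.0038 M

Sn²⁺/Sn is the cathode, Co²⁺/Co the anode: E°cell = +0.13 V, n = 2.
Overall reaction: Sn²⁺(aq) + Co(s) → Sn(s) + Co²⁺(aq); Q = [Co²⁺]^1/[Sn²⁺]^1.
From E = E° − (0.0592/n) log Q: log Q = (E° − E)·n/0.0592 = (+0.13 − (+0.113))·2/0.0592 = 0.5743.
So 1·log[Sn²⁺] = 1·log(0.0144) − log Q = -1.8416 − (0.5743) = -2.4159; [Sn²⁺] = 10^(-2.4159) ≈ 0.0038 M.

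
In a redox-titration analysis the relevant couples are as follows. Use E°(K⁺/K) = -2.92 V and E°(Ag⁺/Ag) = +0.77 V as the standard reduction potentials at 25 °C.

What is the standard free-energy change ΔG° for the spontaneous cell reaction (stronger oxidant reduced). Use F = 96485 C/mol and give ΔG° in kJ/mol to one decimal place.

-356.0 kJ/mol

Ag⁺/Ag (E° = +0.77 V) is the cathode; K⁺/K (E° = -2.92 V) is the anode, so E°cell = +3.69 V.
Balancing electrons gives n = 1 (lcm of 1 and 1).
ΔG° = −nFE° = −(1)(96485)(+3.69) = -356,030 J = -356.0 kJ/mol.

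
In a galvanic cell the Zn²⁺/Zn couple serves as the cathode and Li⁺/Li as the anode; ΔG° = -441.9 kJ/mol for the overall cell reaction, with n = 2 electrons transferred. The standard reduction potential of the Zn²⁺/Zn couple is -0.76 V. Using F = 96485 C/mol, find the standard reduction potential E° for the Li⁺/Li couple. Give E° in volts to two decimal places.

E°cell = −ΔG°/(nF) = −(-441.9×10³)/((2)(96485)) = +2.290 V.
Since Zn²⁺/Zn is the cathode and Li⁺/Li the anode, E°cell = E°(Zn²⁺/Zn) − E°(Li⁺/Li).
So E°(Li⁺/Li) = E°(Zn²⁺/Zn) − E°cell = (-0.76) − (+2.290) = -3.05 V.

-3.05 V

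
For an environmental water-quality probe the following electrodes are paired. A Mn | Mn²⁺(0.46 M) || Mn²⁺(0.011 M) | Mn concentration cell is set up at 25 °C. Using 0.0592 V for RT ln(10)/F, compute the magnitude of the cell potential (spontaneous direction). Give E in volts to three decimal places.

For a concentration cell E°cell = 0. The 0.46 M side is the cathode (reduction is favoured where [Mn²⁺] is higher).
With n = 2, E = −(0.0592/2) log([Mn²⁺]ₐₙ/[Mn²⁺]꜀ₐₜ) = −(0.0592/2) log(0.011/0.46) = −(0.0592/2)(-1.621) = +0.048 V.

+0.048 V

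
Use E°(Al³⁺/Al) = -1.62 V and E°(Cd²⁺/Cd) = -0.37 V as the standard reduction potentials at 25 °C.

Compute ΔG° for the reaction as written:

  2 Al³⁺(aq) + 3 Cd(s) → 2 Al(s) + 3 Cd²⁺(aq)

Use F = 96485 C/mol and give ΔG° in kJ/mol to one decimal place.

As written, Al³⁺/Al is reduced (cathode) and Cd²⁺/Cd is oxidised (anode), so E°cell = (-1.62) − (-0.37) = -1.25 V.
Balancing electrons gives n = 6.
ΔG° = −nFE° = −(6)(96485)(-1.25) = 723,638 J = +723.6 kJ/mol.

+723.6 kJ/mol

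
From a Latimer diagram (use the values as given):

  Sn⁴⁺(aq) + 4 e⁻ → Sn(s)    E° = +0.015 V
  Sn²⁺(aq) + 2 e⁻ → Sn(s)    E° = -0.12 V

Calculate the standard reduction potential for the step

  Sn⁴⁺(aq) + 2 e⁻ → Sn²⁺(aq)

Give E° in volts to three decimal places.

+0.150 V

Sequential free energies add, so n₃E°₃ = n₁E°₁ + n₂E°₂.
With n₃ = 4, and the known step contributing 2×(-0.12) V, the unknown satisfies 2·E° = 4×(+0.015) − 2×(-0.12) = +0.300.
E° = +0.300 / 2 = +0.150 V.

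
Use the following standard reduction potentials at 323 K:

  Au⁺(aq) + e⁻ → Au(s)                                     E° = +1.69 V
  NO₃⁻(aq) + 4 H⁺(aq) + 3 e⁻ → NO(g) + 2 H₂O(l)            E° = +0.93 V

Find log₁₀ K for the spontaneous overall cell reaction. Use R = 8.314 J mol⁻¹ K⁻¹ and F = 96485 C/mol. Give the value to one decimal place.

Cathode: Au⁺/Au; anode: NO₃⁻/NO. E°cell = (+1.69) − (+0.93) = +0.76 V, with n = 3.
ΔG° = −nFE° = −RT ln K, so ln K = nFE°/(RT) = (3)(96485)(+0.76) / ((8.314)(323)) = 81.919.
log₁₀ K = 81.919 / ln 10 = 35.6.

35.6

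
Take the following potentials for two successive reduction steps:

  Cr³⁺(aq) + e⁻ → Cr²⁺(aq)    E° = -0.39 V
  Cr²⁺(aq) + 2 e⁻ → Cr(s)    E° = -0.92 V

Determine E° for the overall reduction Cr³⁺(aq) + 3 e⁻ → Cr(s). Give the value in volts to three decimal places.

-0.743 V

Since ΔG° = −nFE° is additive over sequential reductions, n₃E°₃ = n₁E°₁ + n₂E°₂.
E°₃ = (1×-0.39 + 2×-0.92) / 3 = (-2.230) / 3 = -0.743 V.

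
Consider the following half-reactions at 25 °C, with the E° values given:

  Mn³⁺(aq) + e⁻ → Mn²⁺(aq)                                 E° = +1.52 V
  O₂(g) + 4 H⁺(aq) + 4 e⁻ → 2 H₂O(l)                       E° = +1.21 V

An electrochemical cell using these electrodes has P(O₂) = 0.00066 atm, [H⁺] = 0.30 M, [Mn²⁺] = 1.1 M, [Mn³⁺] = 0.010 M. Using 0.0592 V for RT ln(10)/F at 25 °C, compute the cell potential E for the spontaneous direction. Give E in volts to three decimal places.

+0.267 V

Mn³⁺/Mn²⁺ is the cathode (higher E°), O₂/H₂O the anode: E°cell = +1.52 − (+1.21) = +0.31 V, n = 4.
Overall: 4 Mn³⁺(aq) + 2 H₂O(l) → 4 Mn²⁺(aq) + O₂(g) + 4 H⁺(aq)
Q = [Mn²⁺]^4·P(O₂)·[H⁺]^4 / ([Mn³⁺]^4); log Q = 2.894.
E = E° − (0.0592/n) log Q = +0.31 − (0.0592/4)(2.894) = +0.267 V.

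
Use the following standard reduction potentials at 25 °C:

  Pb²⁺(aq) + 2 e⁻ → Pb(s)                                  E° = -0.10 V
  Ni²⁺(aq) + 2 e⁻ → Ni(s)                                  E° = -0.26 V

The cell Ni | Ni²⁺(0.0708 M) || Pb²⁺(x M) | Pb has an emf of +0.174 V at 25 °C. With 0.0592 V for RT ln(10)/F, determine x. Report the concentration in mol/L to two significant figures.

Pb²⁺/Pb is the cathode, Ni²⁺/Ni the anode: E°cell = +0.16 V, n = 2.
Overall reaction: Pb²⁺(aq) + Ni(s) → Pb(s) + Ni²⁺(aq); Q = [Ni²⁺]^1/[Pb²⁺]^1.
From E = E° − (0.0592/n) log Q: log Q = (E° − E)·n/0.0592 = (+0.16 − (+0.174))·2/0.0592 = -0.4730.
So 1·log[Pb²⁺] = 1·log(0.0708) − log Q = -1.1500 − (-0.4730) = -0.6770; [Pb²⁺] = 10^(-0.6770) ≈ 0.21 M.

0.21 M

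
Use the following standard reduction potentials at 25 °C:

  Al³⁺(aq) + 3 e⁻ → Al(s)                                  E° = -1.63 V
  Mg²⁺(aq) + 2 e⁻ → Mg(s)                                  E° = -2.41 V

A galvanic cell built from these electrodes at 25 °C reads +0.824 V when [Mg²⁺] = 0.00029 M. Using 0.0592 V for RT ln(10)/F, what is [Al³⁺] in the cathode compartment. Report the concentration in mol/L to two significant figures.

0.00084 M

Al³⁺/Al is the cathode, Mg²⁺/Mg the anode: E°cell = +0.78 V, n = 6.
Overall reaction: 2 Al³⁺(aq) + 3 Mg(s) → 2 Al(s) + 3 Mg²⁺(aq); Q = [Mg²⁺]^3/[Al³⁺]^2.
From E = E° − (0.0592/n) log Q: log Q = (E° − E)·n/0.0592 = (+0.78 − (+0.824))·6/0.0592 = -4.4595.
So 2·log[Al³⁺] = 3·log(0.00029) − log Q = -10.6128 − (-4.4595) = -6.1533; log[Al³⁺] = -6.1533 / 2 = -3.0766; [Al³⁺] = 10^(-3.0766) ≈ 0.00084 M.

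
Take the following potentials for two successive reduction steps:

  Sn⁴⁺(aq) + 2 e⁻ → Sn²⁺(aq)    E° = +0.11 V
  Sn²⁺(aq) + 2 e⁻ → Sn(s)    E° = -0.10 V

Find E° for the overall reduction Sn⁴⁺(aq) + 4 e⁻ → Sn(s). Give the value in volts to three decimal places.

+0.005 V

Adding the free-energy changes (−nFE°) of the two steps gives −n₃FE°₃ = −n₁FE°₁ − n₂FE°₂.
E°₃ = (2×+0.11 + 2×-0.10) / 4 = (+0.020) / 4 = +0.005 V.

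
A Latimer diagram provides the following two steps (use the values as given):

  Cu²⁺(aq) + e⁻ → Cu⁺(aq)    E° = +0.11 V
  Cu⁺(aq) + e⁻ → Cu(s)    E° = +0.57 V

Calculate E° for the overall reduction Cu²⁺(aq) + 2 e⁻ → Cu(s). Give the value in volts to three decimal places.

Adding the free-energy changes (−nFE°) of the two steps gives −n₃FE°₃ = −n₁FE°₁ − n₂FE°₂.
E°₃ = (1×+0.11 + 1×+0.57) / 2 = (+0.680) / 2 = +0.340 V.

+0.340 V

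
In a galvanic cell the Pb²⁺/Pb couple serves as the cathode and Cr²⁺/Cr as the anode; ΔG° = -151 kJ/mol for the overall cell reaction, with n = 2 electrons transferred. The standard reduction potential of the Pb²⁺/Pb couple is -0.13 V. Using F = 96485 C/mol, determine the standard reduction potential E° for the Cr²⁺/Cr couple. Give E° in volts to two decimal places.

-0.91 V

E°cell = −ΔG°/(nF) = −(-151×10³)/((2)(96485)) = +0.783 V.
Since Pb²⁺/Pb is the cathode and Cr²⁺/Cr the anode, E°cell = E°(Pb²⁺/Pb) − E°(Cr²⁺/Cr).
So E°(Cr²⁺/Cr) = E°(Pb²⁺/Pb) − E°cell = (-0.13) − (+0.783) = -0.91 V.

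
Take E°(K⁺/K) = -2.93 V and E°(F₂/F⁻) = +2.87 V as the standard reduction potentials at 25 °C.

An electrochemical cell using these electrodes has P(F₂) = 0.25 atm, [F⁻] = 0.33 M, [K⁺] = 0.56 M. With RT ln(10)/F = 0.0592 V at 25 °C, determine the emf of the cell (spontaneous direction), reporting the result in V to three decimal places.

+5.826 V

F₂/F⁻ is the cathode (higher E°), K⁺/K the anode: E°cell = +2.87 − (-2.93) = +5.80 V, n = 2.
Overall: F₂(g) + 2 K(s) → 2 F⁻(aq) + 2 K⁺(aq)
Q = [F⁻]^2·[K⁺]^2 / (P(F₂)); log Q = -0.865.
E = E° − (0.0592/n) log Q = +5.80 − (0.0592/2)(-0.865) = +5.826 V.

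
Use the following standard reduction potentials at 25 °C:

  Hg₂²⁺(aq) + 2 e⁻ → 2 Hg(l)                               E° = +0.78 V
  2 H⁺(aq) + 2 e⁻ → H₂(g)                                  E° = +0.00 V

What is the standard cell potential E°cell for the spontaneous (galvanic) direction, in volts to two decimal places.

The Hg₂²⁺/Hg couple has the higher reduction potential, so it is the cathode; H⁺/H₂ is oxidised at the anode.
E°cell = E°(cathode) − E°(anode) = (+0.78) − (+0.00) = +0.78 V.
Since E°cell > 0, the reaction is spontaneous under standard conditions.

+0.78 V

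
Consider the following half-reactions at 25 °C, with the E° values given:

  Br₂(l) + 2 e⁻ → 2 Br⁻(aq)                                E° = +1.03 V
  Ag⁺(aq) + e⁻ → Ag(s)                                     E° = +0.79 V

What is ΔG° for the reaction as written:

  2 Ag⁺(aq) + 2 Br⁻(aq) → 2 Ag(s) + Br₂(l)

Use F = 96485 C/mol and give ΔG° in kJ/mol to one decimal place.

+46.3 kJ/mol

As written, Ag⁺/Ag is reduced (cathode) and Br₂/Br⁻ is oxidised (anode), so E°cell = (+0.79) − (+1.03) = -0.24 V.
Balancing electrons gives n = 2.
ΔG° = −nFE° = −(2)(96485)(-0.24) = 46,313 J = +46.3 kJ/mol.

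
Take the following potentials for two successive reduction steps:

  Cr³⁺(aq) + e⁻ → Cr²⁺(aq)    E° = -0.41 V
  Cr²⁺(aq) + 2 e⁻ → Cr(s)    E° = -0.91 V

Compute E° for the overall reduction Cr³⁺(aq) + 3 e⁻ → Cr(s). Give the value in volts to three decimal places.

-0.743 V

Since ΔG° = −nFE° is additive over sequential reductions, n₃E°₃ = n₁E°₁ + n₂E°₂.
E°₃ = (1×-0.41 + 2×-0.91) / 3 = (-2.230) / 3 = -0.743 V.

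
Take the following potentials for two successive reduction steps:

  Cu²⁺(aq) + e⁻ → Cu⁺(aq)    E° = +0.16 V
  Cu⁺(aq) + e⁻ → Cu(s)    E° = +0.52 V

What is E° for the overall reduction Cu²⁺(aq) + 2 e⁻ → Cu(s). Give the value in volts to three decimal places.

Since ΔG° = −nFE° is additive over sequential reductions, n₃E°₃ = n₁E°₁ + n₂E°₂.
E°₃ = (1×+0.16 + 1×+0.52) / 2 = (+0.680) / 2 = +0.340 V.

+0.340 V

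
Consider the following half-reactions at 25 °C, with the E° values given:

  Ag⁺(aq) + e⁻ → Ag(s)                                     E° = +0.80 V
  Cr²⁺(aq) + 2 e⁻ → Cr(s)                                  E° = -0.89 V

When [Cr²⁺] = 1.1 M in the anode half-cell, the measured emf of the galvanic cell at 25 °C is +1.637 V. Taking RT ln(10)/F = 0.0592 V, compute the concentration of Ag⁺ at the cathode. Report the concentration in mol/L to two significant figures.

Ag⁺/Ag is the cathode, Cr²⁺/Cr the anode: E°cell = +1.69 V, n = 2.
Overall reaction: 2 Ag⁺(aq) + Cr(s) → 2 Ag(s) + Cr²⁺(aq); Q = [Cr²⁺]^1/[Ag⁺]^2.
From E = E° − (0.0592/n) log Q: log Q = (E° − E)·n/0.0592 = (+1.69 − (+1.637))·2/0.0592 = 1.7905.
So 2·log[Ag⁺] = 1·log(1.1) − log Q = 0.0414 − (1.7905) = -1.7491; log[Ag⁺] = -1.7491 / 2 = -0.8746; [Ag⁺] = 10^(-0.8746) ≈ 0.13 M.

0.13 M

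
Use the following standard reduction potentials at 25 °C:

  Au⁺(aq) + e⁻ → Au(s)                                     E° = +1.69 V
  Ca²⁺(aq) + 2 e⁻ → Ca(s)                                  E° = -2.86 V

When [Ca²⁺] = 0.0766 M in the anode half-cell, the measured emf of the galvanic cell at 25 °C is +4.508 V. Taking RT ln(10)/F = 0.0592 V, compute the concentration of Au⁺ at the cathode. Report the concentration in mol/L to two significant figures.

0.054 M

Au⁺/Au is the cathode, Ca²⁺/Ca the anode: E°cell = +4.55 V, n = 2.
Overall reaction: 2 Au⁺(aq) + Ca(s) → 2 Au(s) + Ca²⁺(aq); Q = [Ca²⁺]^1/[Au⁺]^2.
From E = E° − (0.0592/n) log Q: log Q = (E° − E)·n/0.0592 = (+4.55 − (+4.508))·2/0.0592 = 1.4189.
So 2·log[Au⁺] = 1·log(0.0766) − log Q = -1.1158 − (1.4189) = -2.5347; log[Au⁺] = -2.5347 / 2 = -1.2673; [Au⁺] = 10^(-1.2673) ≈ 0.054 M.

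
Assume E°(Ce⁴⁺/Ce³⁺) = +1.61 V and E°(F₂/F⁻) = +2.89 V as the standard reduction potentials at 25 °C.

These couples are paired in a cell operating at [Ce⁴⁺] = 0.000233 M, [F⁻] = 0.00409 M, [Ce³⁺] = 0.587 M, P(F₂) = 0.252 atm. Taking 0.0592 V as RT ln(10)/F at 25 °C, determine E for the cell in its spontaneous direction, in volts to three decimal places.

F₂/F⁻ is the cathode (higher E°), Ce⁴⁺/Ce³⁺ the anode: E°cell = +2.89 − (+1.61) = +1.28 V, n = 2.
Overall: F₂(g) + 2 Ce³⁺(aq) → 2 F⁻(aq) + 2 Ce⁴⁺(aq)
Q = [F⁻]^2·[Ce⁴⁺]^2 / (P(F₂)·[Ce³⁺]^2); log Q = -10.981.
E = E° − (0.0592/n) log Q = +1.28 − (0.0592/2)(-10.981) = +1.605 V.

+1.605 V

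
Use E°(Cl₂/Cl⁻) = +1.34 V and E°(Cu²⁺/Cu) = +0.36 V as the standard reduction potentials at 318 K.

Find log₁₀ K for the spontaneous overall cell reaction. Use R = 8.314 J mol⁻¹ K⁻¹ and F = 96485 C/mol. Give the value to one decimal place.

31.1

Cathode: Cl₂/Cl⁻; anode: Cu²⁺/Cu. E°cell = (+1.34) − (+0.36) = +0.98 V, with n = 2.
ΔG° = −nFE° = −RT ln K, so ln K = nFE°/(RT) = (2)(96485)(+0.98) / ((8.314)(318)) = 71.528.
log₁₀ K = 71.528 / ln 10 = 31.1.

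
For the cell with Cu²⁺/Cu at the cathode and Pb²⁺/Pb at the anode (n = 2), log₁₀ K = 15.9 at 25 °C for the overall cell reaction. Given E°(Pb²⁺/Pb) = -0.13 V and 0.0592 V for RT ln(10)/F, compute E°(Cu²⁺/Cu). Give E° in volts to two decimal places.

E°cell = (0.0592/n)·log K = (0.0592/2)(15.9) = +0.471 V.
Since Cu²⁺/Cu is the cathode and Pb²⁺/Pb the anode, E°cell = E°(Cu²⁺/Cu) − E°(Pb²⁺/Pb).
So E°(Cu²⁺/Cu) = E°cell + E°(Pb²⁺/Pb) = +0.471 + (-0.13) = +0.34 V.

+0.34 V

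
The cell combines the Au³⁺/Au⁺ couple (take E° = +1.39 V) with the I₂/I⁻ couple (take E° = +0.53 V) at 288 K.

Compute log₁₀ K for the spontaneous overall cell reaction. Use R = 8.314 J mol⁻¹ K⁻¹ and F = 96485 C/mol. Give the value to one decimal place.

Cathode: Au³⁺/Au⁺; anode: I₂/I⁻. E°cell = (+1.39) − (+0.53) = +0.86 V, with n = 2.
ΔG° = −nFE° = −RT ln K, so ln K = nFE°/(RT) = (2)(96485)(+0.86) / ((8.314)(288)) = 69.308.
log₁₀ K = 69.308 / ln 10 = 30.1.

30.1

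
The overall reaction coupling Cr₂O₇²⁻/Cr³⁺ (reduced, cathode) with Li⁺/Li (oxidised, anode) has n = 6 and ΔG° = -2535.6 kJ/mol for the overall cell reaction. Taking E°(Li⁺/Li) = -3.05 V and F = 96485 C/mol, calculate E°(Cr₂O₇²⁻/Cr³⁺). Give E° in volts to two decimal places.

+1.33 V

E°cell = −ΔG°/(nF) = −(-2535.6×10³)/((6)(96485)) = +4.380 V.
Since Cr₂O₇²⁻/Cr³⁺ is the cathode and Li⁺/Li the anode, E°cell = E°(Cr₂O₇²⁻/Cr³⁺) − E°(Li⁺/Li).
So E°(Cr₂O₇²⁻/Cr³⁺) = E°cell + E°(Li⁺/Li) = +4.380 + (-3.05) = +1.33 V.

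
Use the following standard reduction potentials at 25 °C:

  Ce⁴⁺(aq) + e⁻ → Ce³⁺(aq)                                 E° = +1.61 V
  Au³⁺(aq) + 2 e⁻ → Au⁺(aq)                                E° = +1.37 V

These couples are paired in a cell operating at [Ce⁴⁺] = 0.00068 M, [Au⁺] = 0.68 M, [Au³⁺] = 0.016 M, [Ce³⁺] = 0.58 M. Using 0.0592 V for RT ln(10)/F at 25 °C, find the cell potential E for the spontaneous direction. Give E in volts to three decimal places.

+0.115 V

Ce⁴⁺/Ce³⁺ is the cathode (higher E°), Au³⁺/Au⁺ the anode: E°cell = +1.61 − (+1.37) = +0.24 V, n = 2.
Overall: 2 Ce⁴⁺(aq) + Au⁺(aq) → 2 Ce³⁺(aq) + Au³⁺(aq)
Q = [Ce³⁺]^2·[Au³⁺] / ([Ce⁴⁺]^2·[Au⁺]); log Q = 4.233.
E = E° − (0.0592/n) log Q = +0.24 − (0.0592/2)(4.233) = +0.115 V.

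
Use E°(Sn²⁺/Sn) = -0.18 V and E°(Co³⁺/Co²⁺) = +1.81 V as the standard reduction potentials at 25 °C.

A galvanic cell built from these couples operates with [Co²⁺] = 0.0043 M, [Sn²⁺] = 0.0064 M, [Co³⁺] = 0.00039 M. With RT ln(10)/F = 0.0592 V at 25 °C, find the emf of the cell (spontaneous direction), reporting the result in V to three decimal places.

+1.993 V

Co³⁺/Co²⁺ is the cathode (higher E°), Sn²⁺/Sn the anode: E°cell = +1.81 − (-0.18) = +1.99 V, n = 2.
Overall: 2 Co³⁺(aq) + Sn(s) → 2 Co²⁺(aq) + Sn²⁺(aq)
Q = [Co²⁺]^2·[Sn²⁺] / ([Co³⁺]^2); log Q = -0.109.
E = E° − (0.0592/n) log Q = +1.99 − (0.0592/2)(-0.109) = +1.993 V.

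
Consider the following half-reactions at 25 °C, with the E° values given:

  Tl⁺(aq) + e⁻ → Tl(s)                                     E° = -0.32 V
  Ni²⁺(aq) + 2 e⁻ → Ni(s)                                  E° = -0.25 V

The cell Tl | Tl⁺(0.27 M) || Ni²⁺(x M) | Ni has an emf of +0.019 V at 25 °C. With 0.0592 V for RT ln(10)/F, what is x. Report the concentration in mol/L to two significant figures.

Ni²⁺/Ni is the cathode, Tl⁺/Tl the anode: E°cell = +0.07 V, n = 2.
Overall reaction: Ni²⁺(aq) + 2 Tl(s) → Ni(s) + 2 Tl⁺(aq); Q = [Tl⁺]^2/[Ni²⁺]^1.
From E = E° − (0.0592/n) log Q: log Q = (E° − E)·n/0.0592 = (+0.07 − (+0.019))·2/0.0592 = 1.7230.
So 1·log[Ni²⁺] = 2·log(0.27) − log Q = -1.1373 − (1.7230) = -2.8603; [Ni²⁺] = 10^(-2.8603) ≈ 0.0014 M.

0.0014 M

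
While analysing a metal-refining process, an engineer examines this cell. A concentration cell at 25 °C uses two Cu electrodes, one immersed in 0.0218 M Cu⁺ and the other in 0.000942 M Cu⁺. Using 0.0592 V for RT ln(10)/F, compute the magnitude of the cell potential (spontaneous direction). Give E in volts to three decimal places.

For a concentration cell E°cell = 0. The 0.0218 M side is the cathode (reduction is favoured where [Cu⁺] is higher).
With n = 1, E = −(0.0592/1) log([Cu⁺]ₐₙ/[Cu⁺]꜀ₐₜ) = −(0.0592/1) log(0.000942/0.0218) = −(0.0592/1)(-1.364) = +0.081 V.

+0.081 V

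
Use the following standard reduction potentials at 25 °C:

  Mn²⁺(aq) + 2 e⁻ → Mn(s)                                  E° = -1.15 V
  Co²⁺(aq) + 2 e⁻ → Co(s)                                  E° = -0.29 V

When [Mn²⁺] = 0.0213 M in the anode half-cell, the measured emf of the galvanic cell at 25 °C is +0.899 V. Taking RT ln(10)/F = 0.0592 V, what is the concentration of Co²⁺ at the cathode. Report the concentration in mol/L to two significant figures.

Co²⁺/Co is the cathode, Mn²⁺/Mn the anode: E°cell = +0.86 V, n = 2.
Overall reaction: Co²⁺(aq) + Mn(s) → Co(s) + Mn²⁺(aq); Q = [Mn²⁺]^1/[Co²⁺]^1.
From E = E° − (0.0592/n) log Q: log Q = (E° − E)·n/0.0592 = (+0.86 − (+0.899))·2/0.0592 = -1.3176.
So 1·log[Co²⁺] = 1·log(0.0213) − log Q = -1.6716 − (-1.3176) = -0.3540; [Co²⁺] = 10^(-0.3540) ≈ 0.44 M.

0.44 M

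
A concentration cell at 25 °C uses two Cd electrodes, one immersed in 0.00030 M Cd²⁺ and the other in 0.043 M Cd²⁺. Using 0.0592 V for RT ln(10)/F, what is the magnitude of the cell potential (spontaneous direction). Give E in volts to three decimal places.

For a concentration cell E°cell = 0. The 0.043 M side is the cathode (reduction is favoured where [Cd²⁺] is higher).
With n = 2, E = −(0.0592/2) log([Cd²⁺]ₐₙ/[Cd²⁺]꜀ₐₜ) = −(0.0592/2) log(0.0003/0.043) = −(0.0592/2)(-2.156) = +0.064 V.

+0.064 V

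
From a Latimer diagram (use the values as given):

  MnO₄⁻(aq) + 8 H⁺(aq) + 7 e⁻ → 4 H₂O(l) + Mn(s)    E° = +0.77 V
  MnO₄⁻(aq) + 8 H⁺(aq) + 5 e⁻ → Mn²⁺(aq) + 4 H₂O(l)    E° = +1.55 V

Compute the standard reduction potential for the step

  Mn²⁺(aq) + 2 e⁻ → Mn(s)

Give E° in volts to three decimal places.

Sequential free energies add, so n₃E°₃ = n₁E°₁ + n₂E°₂.
With n₃ = 7, and the known step contributing 5×(+1.55) V, the unknown satisfies 2·E° = 7×(+0.77) − 5×(+1.55) = -2.360.
E° = -2.360 / 2 = -1.180 V.

-1.180 V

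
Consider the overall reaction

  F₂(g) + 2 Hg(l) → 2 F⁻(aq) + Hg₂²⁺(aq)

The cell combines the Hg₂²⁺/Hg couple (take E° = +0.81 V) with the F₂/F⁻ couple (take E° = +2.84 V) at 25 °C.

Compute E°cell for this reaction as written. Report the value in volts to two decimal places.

+2.03 V

The F₂/F⁻ couple has the higher reduction potential, so it is the cathode; Hg₂²⁺/Hg is oxidised at the anode.
E°cell = E°(cathode) − E°(anode) = (+2.84) − (+0.81) = +2.03 V.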